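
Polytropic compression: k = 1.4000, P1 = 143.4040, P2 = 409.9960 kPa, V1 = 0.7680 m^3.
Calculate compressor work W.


(k-1)/k = 0.2857
(P2/P1)^exp = 1.3500
W = 3.5000 * 143.4040 * 0.7680 * (1.3500 - 1) = 134.9317 kJ

134.9317 kJ


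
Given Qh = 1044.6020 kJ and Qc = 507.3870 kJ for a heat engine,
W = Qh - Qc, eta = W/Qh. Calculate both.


W = 1044.6020 - 507.3870 = 537.2150 kJ
eta = 537.2150 / 1044.6020 = 0.5143 = 51.4277%

W = 537.2150 kJ, eta = 51.4277%


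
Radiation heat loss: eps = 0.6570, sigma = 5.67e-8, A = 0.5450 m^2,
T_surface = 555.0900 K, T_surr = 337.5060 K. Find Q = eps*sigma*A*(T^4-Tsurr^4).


T^4 = 9.4941e+10
Tsurr^4 = 1.2976e+10
Q = 0.6570 * 5.67e-8 * 0.5450 * 8.1965e+10 = 1664.0850 W

1664.0850 W


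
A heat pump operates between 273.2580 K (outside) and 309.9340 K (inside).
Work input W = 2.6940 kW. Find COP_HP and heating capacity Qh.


COP = 309.9340 / 36.6760 = 8.4506
Qh = 8.4506 * 2.6940 = 22.7659 kW

COP = 8.4506, Qh = 22.7659 kW


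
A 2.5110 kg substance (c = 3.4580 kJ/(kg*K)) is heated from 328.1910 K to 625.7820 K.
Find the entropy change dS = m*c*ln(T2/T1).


T2/T1 = 1.9068
ln(T2/T1) = 0.6454
dS = 2.5110 * 3.4580 * 0.6454 = 5.6041 kJ/K

5.6041 kJ/K


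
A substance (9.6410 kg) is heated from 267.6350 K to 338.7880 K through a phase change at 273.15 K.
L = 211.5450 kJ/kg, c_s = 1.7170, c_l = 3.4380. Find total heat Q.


Q1 (sensible, solid) = 9.6410 * 1.7170 * 5.5150 = 91.2931 kJ
Q2 (latent) = 9.6410 * 211.5450 = 2039.5053 kJ
Q3 (sensible, liquid) = 9.6410 * 3.4380 * 65.6380 = 2175.6213 kJ
Q_total = 4306.4197 kJ

4306.4197 kJ


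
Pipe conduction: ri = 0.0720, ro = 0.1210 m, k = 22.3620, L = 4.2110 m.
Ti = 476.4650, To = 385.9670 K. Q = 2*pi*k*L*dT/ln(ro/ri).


dT = 90.4980 K
ln(ro/ri) = 0.5191
Q = 2*pi*22.3620*4.2110*90.4980 / 0.5191 = 103143.8338 W

103143.8338 W


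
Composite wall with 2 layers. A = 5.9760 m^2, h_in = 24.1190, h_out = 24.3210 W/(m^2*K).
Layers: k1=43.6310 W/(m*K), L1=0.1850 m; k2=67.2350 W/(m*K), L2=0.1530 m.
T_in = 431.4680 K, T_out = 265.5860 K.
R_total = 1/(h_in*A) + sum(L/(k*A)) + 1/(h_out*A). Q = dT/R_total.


R_conv_in = 1/(24.1190*5.9760) = 0.0069
R_1 = 0.1850/(43.6310*5.9760) = 0.0007
R_2 = 0.1530/(67.2350*5.9760) = 0.0004
R_conv_out = 1/(24.3210*5.9760) = 0.0069
R_total = 0.0149 K/W
Q = 165.8820 / 0.0149 = 11126.6317 W

R_total = 0.0149 K/W, Q = 11126.6317 W


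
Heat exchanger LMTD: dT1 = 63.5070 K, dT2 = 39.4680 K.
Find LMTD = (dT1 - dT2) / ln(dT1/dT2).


dT1/dT2 = 1.6091
ln(dT1/dT2) = 0.4757
LMTD = 24.0390 / 0.4757 = 50.5382 K

50.5382 K


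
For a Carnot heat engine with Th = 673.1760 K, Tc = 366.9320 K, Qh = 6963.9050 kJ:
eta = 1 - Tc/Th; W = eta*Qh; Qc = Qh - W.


eta = 1 - 366.9320/673.1760 = 0.4549
W = 0.4549 * 6963.9050 = 3168.0484 kJ
Qc = 6963.9050 - 3168.0484 = 3795.8566 kJ

eta = 45.4924%, W = 3168.0484 kJ, Qc = 3795.8566 kJ


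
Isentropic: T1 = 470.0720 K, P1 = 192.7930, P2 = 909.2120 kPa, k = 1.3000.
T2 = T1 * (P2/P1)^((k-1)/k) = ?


(k-1)/k = 0.2308
(P2/P1)^exp = 1.4303
T2 = 470.0720 * 1.4303 = 672.3641 K

672.3641 K


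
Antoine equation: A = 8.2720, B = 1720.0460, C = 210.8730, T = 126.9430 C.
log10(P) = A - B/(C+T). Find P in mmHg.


C+T = 337.8160
B/(C+T) = 5.0917
log10(P) = 8.2720 - 5.0917 = 3.1803
P = 10^3.1803 = 1514.7282 mmHg

1514.7282 mmHg


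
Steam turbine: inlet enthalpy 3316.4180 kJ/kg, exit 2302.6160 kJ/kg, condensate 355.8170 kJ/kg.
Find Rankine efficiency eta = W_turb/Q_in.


W = 1013.8020 kJ/kg
Q_in = 2960.6010 kJ/kg
eta = 0.3424 = 34.2431%

eta = 34.2431%


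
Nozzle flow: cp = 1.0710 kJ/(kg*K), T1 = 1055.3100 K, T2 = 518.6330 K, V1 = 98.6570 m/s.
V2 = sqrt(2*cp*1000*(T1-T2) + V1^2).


dT = 536.6770 K
2*cp*1000*dT = 1149562.1340
V1^2 = 9733.2036
V2 = sqrt(1159295.3376) = 1076.7058 m/s

1076.7058 m/s


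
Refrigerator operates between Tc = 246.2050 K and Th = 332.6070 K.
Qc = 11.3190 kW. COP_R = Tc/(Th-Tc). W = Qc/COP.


COP = 246.2050 / 86.4020 = 2.8495
W = 11.3190 / 2.8495 = 3.9722 kW

COP = 2.8495, W = 3.9722 kW


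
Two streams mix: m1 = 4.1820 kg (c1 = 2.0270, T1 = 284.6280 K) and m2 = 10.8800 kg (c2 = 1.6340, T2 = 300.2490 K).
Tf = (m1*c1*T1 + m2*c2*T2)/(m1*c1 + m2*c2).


num = 7750.5698
den = 26.2548
Tf = 295.2054 K

295.2054 K


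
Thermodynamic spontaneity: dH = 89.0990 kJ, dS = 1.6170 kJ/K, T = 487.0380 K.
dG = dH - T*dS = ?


T*dS = 487.0380 * 1.6170 = 787.5404 kJ
dG = 89.0990 - 787.5404 = -698.4414 kJ (spontaneous)

dG = -698.4414 kJ, spontaneous


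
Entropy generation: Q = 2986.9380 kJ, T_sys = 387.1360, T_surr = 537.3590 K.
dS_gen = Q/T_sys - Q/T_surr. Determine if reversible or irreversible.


dS_sys = 2986.9380/387.1360 = 7.7155 kJ/K
dS_surr = -2986.9380/537.3590 = -5.5586 kJ/K
dS_gen = 7.7155 - 5.5586 = 2.1569 kJ/K (irreversible)

dS_gen = 2.1569 kJ/K, irreversible


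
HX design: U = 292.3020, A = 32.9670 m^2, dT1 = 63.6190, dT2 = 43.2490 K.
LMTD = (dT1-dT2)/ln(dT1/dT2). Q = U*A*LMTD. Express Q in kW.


LMTD = 52.7805 K
Q = 292.3020 * 32.9670 * 52.7805 = 508609.7004 W = 508.6097 kW

508.6097 kW


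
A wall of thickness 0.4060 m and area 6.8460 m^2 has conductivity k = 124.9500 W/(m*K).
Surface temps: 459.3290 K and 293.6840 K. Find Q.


dT = 165.6450 K
Q = 124.9500 * 6.8460 * 165.6450 / 0.4060 = 349000.0209 W

349000.0209 W


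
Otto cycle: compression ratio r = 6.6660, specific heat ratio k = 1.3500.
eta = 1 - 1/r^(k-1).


r^(k-1) = 1.9425
eta = 1 - 1/1.9425 = 0.4852 = 48.5190%

48.5190%


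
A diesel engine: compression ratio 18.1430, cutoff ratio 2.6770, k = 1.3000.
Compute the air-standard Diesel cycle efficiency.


r^(k-1) = 2.3857
rc^k = 3.5970
eta = 0.5007 = 50.0672%

50.0672%


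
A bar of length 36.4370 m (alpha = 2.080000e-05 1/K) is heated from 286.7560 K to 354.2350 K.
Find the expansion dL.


dT = 67.4790 K
dL = 2.080000e-05 * 36.4370 * 67.4790 = 0.051142 m
L_final = 36.488142 m

dL = 0.051142 m


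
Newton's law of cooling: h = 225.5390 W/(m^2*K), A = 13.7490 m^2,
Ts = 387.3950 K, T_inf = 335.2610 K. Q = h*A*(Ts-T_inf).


dT = 52.1340 K
Q = 225.5390 * 13.7490 * 52.1340 = 161664.1824 W

161664.1824 W


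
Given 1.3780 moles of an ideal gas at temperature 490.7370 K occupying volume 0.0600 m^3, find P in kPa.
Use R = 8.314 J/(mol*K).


P = nRT/V = 1.3780 * 8.314 * 490.7370 / 0.0600
= 5622.2227 / 0.0600 = 93703.7110 Pa = 93.7037 kPa

93.7037 kPa


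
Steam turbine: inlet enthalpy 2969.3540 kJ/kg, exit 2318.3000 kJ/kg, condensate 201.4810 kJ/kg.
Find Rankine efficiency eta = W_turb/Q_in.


W = 651.0540 kJ/kg
Q_in = 2767.8730 kJ/kg
eta = 0.2352 = 23.5218%

eta = 23.5218%


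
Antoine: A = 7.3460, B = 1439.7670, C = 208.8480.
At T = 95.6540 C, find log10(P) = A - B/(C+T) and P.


C+T = 304.5020
B/(C+T) = 4.7283
log10(P) = 7.3460 - 4.7283 = 2.6177
P = 10^2.6177 = 414.6983 mmHg

414.6983 mmHg


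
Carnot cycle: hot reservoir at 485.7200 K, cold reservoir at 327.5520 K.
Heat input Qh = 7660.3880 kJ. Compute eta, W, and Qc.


eta = 1 - 327.5520/485.7200 = 0.3256
W = 0.3256 * 7660.3880 = 2494.4994 kJ
Qc = 7660.3880 - 2494.4994 = 5165.8886 kJ

eta = 32.5636%, W = 2494.4994 kJ, Qc = 5165.8886 kJ


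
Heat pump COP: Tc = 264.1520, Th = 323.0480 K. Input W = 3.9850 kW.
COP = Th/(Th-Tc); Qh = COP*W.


COP = 323.0480 / 58.8960 = 5.4851
Qh = 5.4851 * 3.9850 = 21.8580 kW

COP = 5.4851, Qh = 21.8580 kW


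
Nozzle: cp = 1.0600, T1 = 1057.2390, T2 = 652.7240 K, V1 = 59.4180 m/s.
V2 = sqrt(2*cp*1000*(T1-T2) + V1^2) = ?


dT = 404.5150 K
2*cp*1000*dT = 857571.8000
V1^2 = 3530.4987
V2 = sqrt(861102.2987) = 927.9560 m/s

927.9560 m/s


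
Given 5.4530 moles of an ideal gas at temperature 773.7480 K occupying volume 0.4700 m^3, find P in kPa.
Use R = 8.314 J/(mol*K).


P = nRT/V = 5.4530 * 8.314 * 773.7480 / 0.4700
= 35078.8266 / 0.4700 = 74635.8012 Pa = 74.6358 kPa

74.6358 kPa


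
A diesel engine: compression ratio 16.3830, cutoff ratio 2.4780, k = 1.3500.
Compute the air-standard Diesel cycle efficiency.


r^(k-1) = 2.6610
rc^k = 3.4044
eta = 0.5471 = 54.7149%

54.7149%


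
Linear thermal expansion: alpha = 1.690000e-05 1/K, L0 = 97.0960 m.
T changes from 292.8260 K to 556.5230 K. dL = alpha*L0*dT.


dT = 263.6970 K
dL = 1.690000e-05 * 97.0960 * 263.6970 = 0.432706 m
L_final = 97.528706 m

dL = 0.432706 m


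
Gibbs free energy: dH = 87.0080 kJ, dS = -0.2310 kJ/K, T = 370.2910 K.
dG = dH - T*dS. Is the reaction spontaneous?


T*dS = 370.2910 * -0.2310 = -85.5372 kJ
dG = 87.0080 + 85.5372 = 172.5452 kJ (non-spontaneous)

dG = 172.5452 kJ, non-spontaneous


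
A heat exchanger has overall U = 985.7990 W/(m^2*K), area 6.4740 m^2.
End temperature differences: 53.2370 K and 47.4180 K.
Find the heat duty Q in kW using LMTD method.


LMTD = 50.2714 K
Q = 985.7990 * 6.4740 * 50.2714 = 320835.1170 W = 320.8351 kW

320.8351 kW


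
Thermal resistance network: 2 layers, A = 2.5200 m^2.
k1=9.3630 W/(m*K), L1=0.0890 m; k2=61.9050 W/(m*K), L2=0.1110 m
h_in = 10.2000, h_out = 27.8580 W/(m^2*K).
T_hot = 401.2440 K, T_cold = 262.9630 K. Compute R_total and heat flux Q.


R_conv_in = 1/(10.2000*2.5200) = 0.0389
R_1 = 0.0890/(9.3630*2.5200) = 0.0038
R_2 = 0.1110/(61.9050*2.5200) = 0.0007
R_conv_out = 1/(27.8580*2.5200) = 0.0142
R_total = 0.0576 K/W
Q = 138.2810 / 0.0576 = 2399.3544 W

R_total = 0.0576 K/W, Q = 2399.3544 W


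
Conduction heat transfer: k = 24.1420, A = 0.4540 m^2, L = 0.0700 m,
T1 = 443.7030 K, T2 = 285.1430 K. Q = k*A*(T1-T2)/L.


dT = 158.5600 K
Q = 24.1420 * 0.4540 * 158.5600 / 0.0700 = 24827.0258 W

24827.0258 W


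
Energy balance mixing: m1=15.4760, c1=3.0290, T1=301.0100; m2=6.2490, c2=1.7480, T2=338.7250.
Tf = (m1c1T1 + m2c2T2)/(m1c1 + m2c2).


num = 17810.3653
den = 57.8001
Tf = 308.1375 K

308.1375 K


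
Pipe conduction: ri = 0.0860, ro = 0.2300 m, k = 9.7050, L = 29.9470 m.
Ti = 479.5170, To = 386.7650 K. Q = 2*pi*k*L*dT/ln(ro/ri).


dT = 92.7520 K
ln(ro/ri) = 0.9837
Q = 2*pi*9.7050*29.9470*92.7520 / 0.9837 = 172177.0289 W

172177.0289 W


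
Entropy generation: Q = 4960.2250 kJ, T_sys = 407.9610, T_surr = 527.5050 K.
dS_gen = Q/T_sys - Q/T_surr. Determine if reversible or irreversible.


dS_sys = 4960.2250/407.9610 = 12.1586 kJ/K
dS_surr = -4960.2250/527.5050 = -9.4032 kJ/K
dS_gen = 12.1586 - 9.4032 = 2.7554 kJ/K (irreversible)

dS_gen = 2.7554 kJ/K, irreversible


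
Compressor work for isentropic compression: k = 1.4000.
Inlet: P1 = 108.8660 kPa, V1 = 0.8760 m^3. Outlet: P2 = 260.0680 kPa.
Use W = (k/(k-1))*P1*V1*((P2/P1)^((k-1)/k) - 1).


(k-1)/k = 0.2857
(P2/P1)^exp = 1.2825
W = 3.5000 * 108.8660 * 0.8760 * (1.2825 - 1) = 94.2920 kJ

94.2920 kJ


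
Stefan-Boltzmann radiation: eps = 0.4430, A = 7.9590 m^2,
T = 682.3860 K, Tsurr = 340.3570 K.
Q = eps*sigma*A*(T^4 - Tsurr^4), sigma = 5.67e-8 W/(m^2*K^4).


T^4 = 2.1683e+11
Tsurr^4 = 1.3420e+10
Q = 0.4430 * 5.67e-8 * 7.9590 * 2.0341e+11 = 40664.8927 W

40664.8927 W


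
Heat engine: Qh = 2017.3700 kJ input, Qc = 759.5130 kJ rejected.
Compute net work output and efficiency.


W = 2017.3700 - 759.5130 = 1257.8570 kJ
eta = 1257.8570 / 2017.3700 = 0.6235 = 62.3513%

W = 1257.8570 kJ, eta = 62.3513%


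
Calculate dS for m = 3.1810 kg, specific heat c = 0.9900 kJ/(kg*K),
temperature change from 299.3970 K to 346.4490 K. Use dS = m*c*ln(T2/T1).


T2/T1 = 1.1572
ln(T2/T1) = 0.1460
dS = 3.1810 * 0.9900 * 0.1460 = 0.4597 kJ/K

0.4597 kJ/K


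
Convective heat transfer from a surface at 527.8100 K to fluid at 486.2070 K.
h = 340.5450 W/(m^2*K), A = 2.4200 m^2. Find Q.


dT = 41.6030 K
Q = 340.5450 * 2.4200 * 41.6030 = 34285.8186 W

34285.8186 W


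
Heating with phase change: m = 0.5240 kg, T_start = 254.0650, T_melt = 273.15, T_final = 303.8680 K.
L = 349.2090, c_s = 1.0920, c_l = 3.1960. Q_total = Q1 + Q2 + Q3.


Q1 (sensible, solid) = 0.5240 * 1.0920 * 19.0850 = 10.9206 kJ
Q2 (latent) = 0.5240 * 349.2090 = 182.9855 kJ
Q3 (sensible, liquid) = 0.5240 * 3.1960 * 30.7180 = 51.4436 kJ
Q_total = 245.3497 kJ

245.3497 kJ


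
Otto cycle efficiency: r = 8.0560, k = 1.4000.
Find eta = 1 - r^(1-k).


r^(k-1) = 2.3038
eta = 1 - 1/2.3038 = 0.5659 = 56.5938%

56.5938%


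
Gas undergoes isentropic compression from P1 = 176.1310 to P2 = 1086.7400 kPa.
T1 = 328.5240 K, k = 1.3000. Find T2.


(k-1)/k = 0.2308
(P2/P1)^exp = 1.5219
T2 = 328.5240 * 1.5219 = 499.9674 K

499.9674 K


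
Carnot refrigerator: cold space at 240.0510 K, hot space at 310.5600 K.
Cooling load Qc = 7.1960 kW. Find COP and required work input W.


COP = 240.0510 / 70.5090 = 3.4045
W = 7.1960 / 3.4045 = 2.1136 kW

COP = 3.4045, W = 2.1136 kW


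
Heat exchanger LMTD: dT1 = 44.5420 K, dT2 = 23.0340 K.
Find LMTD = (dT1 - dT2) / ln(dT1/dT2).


dT1/dT2 = 1.9338
ln(dT1/dT2) = 0.6595
LMTD = 21.5080 / 0.6595 = 32.6145 K

32.6145 K


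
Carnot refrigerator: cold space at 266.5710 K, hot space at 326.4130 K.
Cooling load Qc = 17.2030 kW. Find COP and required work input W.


COP = 266.5710 / 59.8420 = 4.4546
W = 17.2030 / 4.4546 = 3.8619 kW

COP = 4.4546, W = 3.8619 kW


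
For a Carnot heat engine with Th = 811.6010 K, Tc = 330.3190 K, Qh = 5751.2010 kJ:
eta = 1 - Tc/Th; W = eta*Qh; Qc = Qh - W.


eta = 1 - 330.3190/811.6010 = 0.5930
W = 0.5930 * 5751.2010 = 3410.4807 kJ
Qc = 5751.2010 - 3410.4807 = 2340.7203 kJ

eta = 59.3003%, W = 3410.4807 kJ, Qc = 2340.7203 kJ


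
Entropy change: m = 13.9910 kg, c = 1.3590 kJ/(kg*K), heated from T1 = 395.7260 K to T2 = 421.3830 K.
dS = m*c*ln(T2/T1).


T2/T1 = 1.0648
ln(T2/T1) = 0.0628
dS = 13.9910 * 1.3590 * 0.0628 = 1.1944 kJ/K

1.1944 kJ/K


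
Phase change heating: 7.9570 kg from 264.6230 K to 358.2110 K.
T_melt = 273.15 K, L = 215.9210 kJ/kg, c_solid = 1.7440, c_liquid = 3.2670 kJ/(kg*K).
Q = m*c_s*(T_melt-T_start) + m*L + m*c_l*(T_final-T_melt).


Q1 (sensible, solid) = 7.9570 * 1.7440 * 8.5270 = 118.3292 kJ
Q2 (latent) = 7.9570 * 215.9210 = 1718.0834 kJ
Q3 (sensible, liquid) = 7.9570 * 3.2670 * 85.0610 = 2211.2048 kJ
Q_total = 4047.6175 kJ

4047.6175 kJ


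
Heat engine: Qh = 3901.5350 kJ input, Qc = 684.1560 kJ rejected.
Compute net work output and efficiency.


W = 3901.5350 - 684.1560 = 3217.3790 kJ
eta = 3217.3790 / 3901.5350 = 0.8246 = 82.4644%

W = 3217.3790 kJ, eta = 82.4644%


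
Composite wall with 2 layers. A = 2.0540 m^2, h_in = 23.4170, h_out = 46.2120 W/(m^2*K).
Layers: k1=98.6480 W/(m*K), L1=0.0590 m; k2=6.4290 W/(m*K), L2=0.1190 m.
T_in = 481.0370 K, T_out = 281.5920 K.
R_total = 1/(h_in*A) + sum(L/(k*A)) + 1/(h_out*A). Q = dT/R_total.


R_conv_in = 1/(23.4170*2.0540) = 0.0208
R_1 = 0.0590/(98.6480*2.0540) = 0.0003
R_2 = 0.1190/(6.4290*2.0540) = 0.0090
R_conv_out = 1/(46.2120*2.0540) = 0.0105
R_total = 0.0406 K/W
Q = 199.4450 / 0.0406 = 4908.9664 W

R_total = 0.0406 K/W, Q = 4908.9664 W


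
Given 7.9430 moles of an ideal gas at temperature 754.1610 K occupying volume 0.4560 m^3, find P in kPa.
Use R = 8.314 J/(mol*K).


P = nRT/V = 7.9430 * 8.314 * 754.1610 / 0.4560
= 49803.3610 / 0.4560 = 109217.8970 Pa = 109.2179 kPa

109.2179 kPa


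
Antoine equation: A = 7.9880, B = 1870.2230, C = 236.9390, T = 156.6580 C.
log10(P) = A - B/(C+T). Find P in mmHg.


C+T = 393.5970
B/(C+T) = 4.7516
log10(P) = 7.9880 - 4.7516 = 3.2364
P = 10^3.2364 = 1723.3796 mmHg

1723.3796 mmHg


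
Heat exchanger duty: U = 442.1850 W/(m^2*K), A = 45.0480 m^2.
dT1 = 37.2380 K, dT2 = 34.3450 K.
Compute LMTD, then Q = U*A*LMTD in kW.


LMTD = 35.7720 K
Q = 442.1850 * 45.0480 * 35.7720 = 712562.2363 W = 712.5622 kW

712.5622 kW


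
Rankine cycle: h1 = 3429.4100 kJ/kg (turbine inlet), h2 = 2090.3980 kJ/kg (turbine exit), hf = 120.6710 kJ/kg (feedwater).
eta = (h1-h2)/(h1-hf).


W = 1339.0120 kJ/kg
Q_in = 3308.7390 kJ/kg
eta = 0.4047 = 40.4690%

eta = 40.4690%


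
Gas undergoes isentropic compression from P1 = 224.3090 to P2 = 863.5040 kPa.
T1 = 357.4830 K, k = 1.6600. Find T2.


(k-1)/k = 0.3976
(P2/P1)^exp = 1.7091
T2 = 357.4830 * 1.7091 = 610.9586 K

610.9586 K


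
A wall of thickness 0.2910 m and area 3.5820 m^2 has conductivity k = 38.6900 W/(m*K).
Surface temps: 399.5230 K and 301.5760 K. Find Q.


dT = 97.9470 K
Q = 38.6900 * 3.5820 * 97.9470 / 0.2910 = 46646.8649 W

46646.8649 W


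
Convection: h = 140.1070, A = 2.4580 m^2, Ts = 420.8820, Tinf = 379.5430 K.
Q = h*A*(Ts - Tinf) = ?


dT = 41.3390 K
Q = 140.1070 * 2.4580 * 41.3390 = 14236.4491 W

14236.4491 W


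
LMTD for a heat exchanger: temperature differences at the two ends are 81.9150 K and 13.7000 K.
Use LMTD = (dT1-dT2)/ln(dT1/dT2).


dT1/dT2 = 5.9792
ln(dT1/dT2) = 1.7883
LMTD = 68.2150 / 1.7883 = 38.1455 K

38.1455 K


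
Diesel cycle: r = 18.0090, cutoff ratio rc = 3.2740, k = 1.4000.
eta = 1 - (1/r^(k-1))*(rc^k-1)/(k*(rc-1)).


r^(k-1) = 3.1783
rc^k = 5.2615
eta = 0.5788 = 57.8838%

57.8838%


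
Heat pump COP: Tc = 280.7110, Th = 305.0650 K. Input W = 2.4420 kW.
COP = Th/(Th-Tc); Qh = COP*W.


COP = 305.0650 / 24.3540 = 12.5263
Qh = 12.5263 * 2.4420 = 30.5892 kW

COP = 12.5263, Qh = 30.5892 kW


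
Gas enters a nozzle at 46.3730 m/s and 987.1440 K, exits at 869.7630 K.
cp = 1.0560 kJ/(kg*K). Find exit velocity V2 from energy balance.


dT = 117.3810 K
2*cp*1000*dT = 247908.6720
V1^2 = 2150.4551
V2 = sqrt(250059.1271) = 500.0591 m/s

500.0591 m/s


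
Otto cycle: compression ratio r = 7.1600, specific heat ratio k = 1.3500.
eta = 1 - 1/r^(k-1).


r^(k-1) = 1.9917
eta = 1 - 1/1.9917 = 0.4979 = 49.7911%

49.7911%


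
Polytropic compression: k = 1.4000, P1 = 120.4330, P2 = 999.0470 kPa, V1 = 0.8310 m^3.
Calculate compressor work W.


(k-1)/k = 0.2857
(P2/P1)^exp = 1.8303
W = 3.5000 * 120.4330 * 0.8310 * (1.8303 - 1) = 290.8422 kJ

290.8422 kJ


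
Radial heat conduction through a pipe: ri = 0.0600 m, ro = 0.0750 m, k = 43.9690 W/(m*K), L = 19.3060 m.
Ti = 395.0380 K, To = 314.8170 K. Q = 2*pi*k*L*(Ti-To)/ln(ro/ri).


dT = 80.2210 K
ln(ro/ri) = 0.2231
Q = 2*pi*43.9690*19.3060*80.2210 / 0.2231 = 1917443.1192 W

1917443.1192 W


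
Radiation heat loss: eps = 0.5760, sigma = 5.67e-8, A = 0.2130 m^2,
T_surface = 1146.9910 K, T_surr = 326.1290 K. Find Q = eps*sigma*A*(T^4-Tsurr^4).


T^4 = 1.7308e+12
Tsurr^4 = 1.1312e+10
Q = 0.5760 * 5.67e-8 * 0.2130 * 1.7195e+12 = 11961.2697 W

11961.2697 W


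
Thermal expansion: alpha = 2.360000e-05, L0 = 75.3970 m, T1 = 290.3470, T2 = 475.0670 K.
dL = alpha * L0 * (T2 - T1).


dT = 184.7200 K
dL = 2.360000e-05 * 75.3970 * 184.7200 = 0.328685 m
L_final = 75.725685 m

dL = 0.328685 m


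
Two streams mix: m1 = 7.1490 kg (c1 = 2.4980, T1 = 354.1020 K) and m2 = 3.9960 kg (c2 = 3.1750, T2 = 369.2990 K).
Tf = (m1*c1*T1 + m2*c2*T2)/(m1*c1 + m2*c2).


num = 11009.0322
den = 30.5455
Tf = 360.4142 K

360.4142 K


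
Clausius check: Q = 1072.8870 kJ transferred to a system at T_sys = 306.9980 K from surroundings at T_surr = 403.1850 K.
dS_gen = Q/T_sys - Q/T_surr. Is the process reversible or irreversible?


dS_sys = 1072.8870/306.9980 = 3.4948 kJ/K
dS_surr = -1072.8870/403.1850 = -2.6610 kJ/K
dS_gen = 3.4948 - 2.6610 = 0.8337 kJ/K (irreversible)

dS_gen = 0.8337 kJ/K, irreversible


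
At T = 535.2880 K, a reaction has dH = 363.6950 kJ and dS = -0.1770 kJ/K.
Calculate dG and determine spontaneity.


T*dS = 535.2880 * -0.1770 = -94.7460 kJ
dG = 363.6950 + 94.7460 = 458.4410 kJ (non-spontaneous)

dG = 458.4410 kJ, non-spontaneous


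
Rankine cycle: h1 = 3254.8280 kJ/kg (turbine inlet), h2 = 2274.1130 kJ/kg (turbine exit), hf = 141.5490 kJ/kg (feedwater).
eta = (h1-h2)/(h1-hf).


W = 980.7150 kJ/kg
Q_in = 3113.2790 kJ/kg
eta = 0.3150 = 31.5010%

eta = 31.5010%


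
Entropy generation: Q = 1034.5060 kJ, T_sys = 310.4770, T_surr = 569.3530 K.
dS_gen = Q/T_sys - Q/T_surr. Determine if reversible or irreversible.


dS_sys = 1034.5060/310.4770 = 3.3320 kJ/K
dS_surr = -1034.5060/569.3530 = -1.8170 kJ/K
dS_gen = 3.3320 - 1.8170 = 1.5150 kJ/K (irreversible)

dS_gen = 1.5150 kJ/K, irreversible


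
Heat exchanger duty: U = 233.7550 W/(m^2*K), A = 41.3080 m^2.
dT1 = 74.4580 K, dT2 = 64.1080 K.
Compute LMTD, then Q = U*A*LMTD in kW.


LMTD = 69.1540 K
Q = 233.7550 * 41.3080 * 69.1540 = 667747.2982 W = 667.7473 kW

667.7473 kW


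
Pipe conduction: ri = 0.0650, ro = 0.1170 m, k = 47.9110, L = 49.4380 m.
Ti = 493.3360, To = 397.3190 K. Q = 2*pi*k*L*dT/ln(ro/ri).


dT = 96.0170 K
ln(ro/ri) = 0.5878
Q = 2*pi*47.9110*49.4380*96.0170 / 0.5878 = 2431108.8294 W

2431108.8294 W


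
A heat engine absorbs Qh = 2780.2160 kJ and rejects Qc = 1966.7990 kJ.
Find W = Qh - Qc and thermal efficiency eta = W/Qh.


W = 2780.2160 - 1966.7990 = 813.4170 kJ
eta = 813.4170 / 2780.2160 = 0.2926 = 29.2573%

W = 813.4170 kJ, eta = 29.2573%


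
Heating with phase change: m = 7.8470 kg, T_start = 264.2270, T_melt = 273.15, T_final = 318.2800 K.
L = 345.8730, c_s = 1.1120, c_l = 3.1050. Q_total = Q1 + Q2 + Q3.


Q1 (sensible, solid) = 7.8470 * 1.1120 * 8.9230 = 77.8609 kJ
Q2 (latent) = 7.8470 * 345.8730 = 2714.0654 kJ
Q3 (sensible, liquid) = 7.8470 * 3.1050 * 45.1300 = 1099.5895 kJ
Q_total = 3891.5158 kJ

3891.5158 kJ


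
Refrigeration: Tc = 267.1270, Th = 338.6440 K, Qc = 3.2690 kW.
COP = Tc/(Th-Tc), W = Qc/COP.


COP = 267.1270 / 71.5170 = 3.7352
W = 3.2690 / 3.7352 = 0.8752 kW

COP = 3.7352, W = 0.8752 kW


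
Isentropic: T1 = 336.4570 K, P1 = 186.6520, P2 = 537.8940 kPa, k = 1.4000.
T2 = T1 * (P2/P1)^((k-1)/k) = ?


(k-1)/k = 0.2857
(P2/P1)^exp = 1.3531
T2 = 336.4570 * 1.3531 = 455.2628 K

455.2628 K


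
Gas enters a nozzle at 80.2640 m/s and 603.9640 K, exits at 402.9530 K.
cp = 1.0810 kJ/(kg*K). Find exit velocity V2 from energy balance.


dT = 201.0110 K
2*cp*1000*dT = 434585.7820
V1^2 = 6442.3097
V2 = sqrt(441028.0917) = 664.0995 m/s

664.0995 m/s


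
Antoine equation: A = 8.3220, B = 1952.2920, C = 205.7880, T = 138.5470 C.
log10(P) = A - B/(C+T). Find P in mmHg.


C+T = 344.3350
B/(C+T) = 5.6697
log10(P) = 8.3220 - 5.6697 = 2.6523
P = 10^2.6523 = 449.0079 mmHg

449.0079 mmHg


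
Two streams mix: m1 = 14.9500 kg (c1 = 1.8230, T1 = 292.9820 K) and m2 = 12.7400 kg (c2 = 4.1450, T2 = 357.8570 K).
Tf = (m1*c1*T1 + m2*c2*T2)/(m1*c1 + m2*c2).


num = 26882.3494
den = 80.0611
Tf = 335.7727 K

335.7727 K


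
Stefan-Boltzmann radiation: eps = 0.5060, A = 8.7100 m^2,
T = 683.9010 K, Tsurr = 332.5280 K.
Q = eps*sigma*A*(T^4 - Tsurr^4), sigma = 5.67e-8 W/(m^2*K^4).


T^4 = 2.1876e+11
Tsurr^4 = 1.2227e+10
Q = 0.5060 * 5.67e-8 * 8.7100 * 2.0654e+11 = 51611.5544 W

51611.5544 W


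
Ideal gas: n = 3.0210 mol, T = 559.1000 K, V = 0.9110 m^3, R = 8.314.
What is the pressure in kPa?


P = nRT/V = 3.0210 * 8.314 * 559.1000 / 0.9110
= 14042.6877 / 0.9110 = 15414.5858 Pa = 15.4146 kPa

15.4146 kPa


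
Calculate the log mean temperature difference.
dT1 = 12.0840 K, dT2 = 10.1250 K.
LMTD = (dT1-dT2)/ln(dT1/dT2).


dT1/dT2 = 1.1935
ln(dT1/dT2) = 0.1769
LMTD = 1.9590 / 0.1769 = 11.0756 K

11.0756 K


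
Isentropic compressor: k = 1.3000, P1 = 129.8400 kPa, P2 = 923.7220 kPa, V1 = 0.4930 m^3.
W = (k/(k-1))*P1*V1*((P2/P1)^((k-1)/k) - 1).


(k-1)/k = 0.2308
(P2/P1)^exp = 1.5727
W = 4.3333 * 129.8400 * 0.4930 * (1.5727 - 1) = 158.8565 kJ

158.8565 kJ


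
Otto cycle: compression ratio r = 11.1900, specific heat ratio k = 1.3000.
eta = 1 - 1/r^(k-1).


r^(k-1) = 2.0637
eta = 1 - 1/2.0637 = 0.5154 = 51.5436%

51.5436%


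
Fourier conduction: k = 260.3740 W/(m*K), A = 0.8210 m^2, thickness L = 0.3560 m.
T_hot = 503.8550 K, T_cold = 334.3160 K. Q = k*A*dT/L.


dT = 169.5390 K
Q = 260.3740 * 0.8210 * 169.5390 / 0.3560 = 101802.9567 W

101802.9567 W


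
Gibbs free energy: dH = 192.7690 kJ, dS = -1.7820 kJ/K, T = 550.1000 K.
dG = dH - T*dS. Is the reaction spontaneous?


T*dS = 550.1000 * -1.7820 = -980.2782 kJ
dG = 192.7690 + 980.2782 = 1173.0472 kJ (non-spontaneous)

dG = 1173.0472 kJ, non-spontaneous


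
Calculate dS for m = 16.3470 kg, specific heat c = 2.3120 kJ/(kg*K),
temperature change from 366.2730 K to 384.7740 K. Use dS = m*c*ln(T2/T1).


T2/T1 = 1.0505
ln(T2/T1) = 0.0493
dS = 16.3470 * 2.3120 * 0.0493 = 1.8624 kJ/K

1.8624 kJ/K


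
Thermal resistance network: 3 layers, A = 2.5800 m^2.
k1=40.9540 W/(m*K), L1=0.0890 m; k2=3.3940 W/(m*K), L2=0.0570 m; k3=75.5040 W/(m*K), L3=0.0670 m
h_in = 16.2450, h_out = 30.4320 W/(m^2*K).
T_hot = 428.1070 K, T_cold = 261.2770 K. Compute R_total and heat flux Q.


R_conv_in = 1/(16.2450*2.5800) = 0.0239
R_1 = 0.0890/(40.9540*2.5800) = 0.0008
R_2 = 0.0570/(3.3940*2.5800) = 0.0065
R_3 = 0.0670/(75.5040*2.5800) = 0.0003
R_conv_out = 1/(30.4320*2.5800) = 0.0127
R_total = 0.0443 K/W
Q = 166.8300 / 0.0443 = 3766.6250 W

R_total = 0.0443 K/W, Q = 3766.6250 W


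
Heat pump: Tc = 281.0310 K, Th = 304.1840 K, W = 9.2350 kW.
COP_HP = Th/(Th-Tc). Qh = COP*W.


COP = 304.1840 / 23.1530 = 13.1380
Qh = 13.1380 * 9.2350 = 121.3294 kW

COP = 13.1380, Qh = 121.3294 kW


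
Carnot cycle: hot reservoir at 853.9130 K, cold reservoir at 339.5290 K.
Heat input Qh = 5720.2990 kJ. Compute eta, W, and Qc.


eta = 1 - 339.5290/853.9130 = 0.6024
W = 0.6024 * 5720.2990 = 3445.8198 kJ
Qc = 5720.2990 - 3445.8198 = 2274.4792 kJ

eta = 60.2385%, W = 3445.8198 kJ, Qc = 2274.4792 kJ


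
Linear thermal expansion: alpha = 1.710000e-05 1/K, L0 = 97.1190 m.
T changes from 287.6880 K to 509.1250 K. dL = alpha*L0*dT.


dT = 221.4370 K
dL = 1.710000e-05 * 97.1190 * 221.4370 = 0.367748 m
L_final = 97.486748 m

dL = 0.367748 m


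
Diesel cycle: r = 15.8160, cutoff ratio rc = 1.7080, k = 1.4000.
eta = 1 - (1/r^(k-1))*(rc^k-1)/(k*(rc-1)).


r^(k-1) = 3.0174
rc^k = 2.1158
eta = 0.6269 = 62.6920%

62.6920%


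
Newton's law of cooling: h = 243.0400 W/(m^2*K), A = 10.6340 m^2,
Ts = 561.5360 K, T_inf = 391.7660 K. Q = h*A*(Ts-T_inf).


dT = 169.7700 K
Q = 243.0400 * 10.6340 * 169.7700 = 438768.4191 W

438768.4191 W


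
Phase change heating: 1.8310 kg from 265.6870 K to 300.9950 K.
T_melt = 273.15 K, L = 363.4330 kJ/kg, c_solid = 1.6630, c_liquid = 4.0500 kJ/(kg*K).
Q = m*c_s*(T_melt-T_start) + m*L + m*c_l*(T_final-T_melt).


Q1 (sensible, solid) = 1.8310 * 1.6630 * 7.4630 = 22.7245 kJ
Q2 (latent) = 1.8310 * 363.4330 = 665.4458 kJ
Q3 (sensible, liquid) = 1.8310 * 4.0500 * 27.8450 = 206.4860 kJ
Q_total = 894.6563 kJ

894.6563 kJ


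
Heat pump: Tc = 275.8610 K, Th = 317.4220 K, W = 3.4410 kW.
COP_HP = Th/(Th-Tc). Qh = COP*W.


COP = 317.4220 / 41.5610 = 7.6375
Qh = 7.6375 * 3.4410 = 26.2806 kW

COP = 7.6375, Qh = 26.2806 kW


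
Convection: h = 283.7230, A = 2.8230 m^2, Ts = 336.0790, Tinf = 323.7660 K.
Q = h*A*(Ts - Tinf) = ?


dT = 12.3130 K
Q = 283.7230 * 2.8230 * 12.3130 = 9862.0977 W

9862.0977 W


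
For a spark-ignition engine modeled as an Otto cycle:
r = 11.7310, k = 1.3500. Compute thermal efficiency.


r^(k-1) = 2.3674
eta = 1 - 1/2.3674 = 0.5776 = 57.7591%

57.7591%


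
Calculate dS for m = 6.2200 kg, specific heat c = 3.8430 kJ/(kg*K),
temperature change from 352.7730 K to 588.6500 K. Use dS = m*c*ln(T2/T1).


T2/T1 = 1.6686
ln(T2/T1) = 0.5120
dS = 6.2200 * 3.8430 * 0.5120 = 12.2387 kJ/K

12.2387 kJ/K


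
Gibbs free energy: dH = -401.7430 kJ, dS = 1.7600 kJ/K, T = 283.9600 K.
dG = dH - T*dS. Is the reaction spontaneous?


T*dS = 283.9600 * 1.7600 = 499.7696 kJ
dG = -401.7430 - 499.7696 = -901.5126 kJ (spontaneous)

dG = -901.5126 kJ, spontaneous


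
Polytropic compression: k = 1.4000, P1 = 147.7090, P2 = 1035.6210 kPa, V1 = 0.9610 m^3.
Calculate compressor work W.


(k-1)/k = 0.2857
(P2/P1)^exp = 1.7444
W = 3.5000 * 147.7090 * 0.9610 * (1.7444 - 1) = 369.8508 kJ

369.8508 kJ


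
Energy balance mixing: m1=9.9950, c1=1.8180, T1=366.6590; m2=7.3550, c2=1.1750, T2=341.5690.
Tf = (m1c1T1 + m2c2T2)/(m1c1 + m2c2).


num = 9614.4097
den = 26.8130
Tf = 358.5722 K

358.5722 K


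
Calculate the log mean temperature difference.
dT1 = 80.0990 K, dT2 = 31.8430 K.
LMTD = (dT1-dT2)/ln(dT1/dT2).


dT1/dT2 = 2.5154
ln(dT1/dT2) = 0.9224
LMTD = 48.2560 / 0.9224 = 52.3131 K

52.3131 K


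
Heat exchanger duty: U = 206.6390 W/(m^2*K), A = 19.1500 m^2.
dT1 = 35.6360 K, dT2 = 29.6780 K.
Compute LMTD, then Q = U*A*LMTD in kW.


LMTD = 32.5662 K
Q = 206.6390 * 19.1500 * 32.5662 = 128868.9726 W = 128.8690 kW

128.8690 kW


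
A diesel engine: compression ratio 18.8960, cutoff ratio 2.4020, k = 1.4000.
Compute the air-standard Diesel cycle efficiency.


r^(k-1) = 3.2400
rc^k = 3.4104
eta = 0.6210 = 62.0981%

62.0981%


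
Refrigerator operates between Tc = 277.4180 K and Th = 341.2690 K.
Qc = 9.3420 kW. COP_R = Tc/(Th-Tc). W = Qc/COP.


COP = 277.4180 / 63.8510 = 4.3448
W = 9.3420 / 4.3448 = 2.1502 kW

COP = 4.3448, W = 2.1502 kW


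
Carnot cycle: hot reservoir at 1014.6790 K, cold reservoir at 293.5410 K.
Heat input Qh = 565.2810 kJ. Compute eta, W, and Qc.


eta = 1 - 293.5410/1014.6790 = 0.7107
W = 0.7107 * 565.2810 = 401.7483 kJ
Qc = 565.2810 - 401.7483 = 163.5327 kJ

eta = 71.0706%, W = 401.7483 kJ, Qc = 163.5327 kJ


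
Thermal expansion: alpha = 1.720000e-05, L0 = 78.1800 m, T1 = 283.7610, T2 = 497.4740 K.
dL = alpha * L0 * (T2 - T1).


dT = 213.7130 K
dL = 1.720000e-05 * 78.1800 * 213.7130 = 0.287379 m
L_final = 78.467379 m

dL = 0.287379 m


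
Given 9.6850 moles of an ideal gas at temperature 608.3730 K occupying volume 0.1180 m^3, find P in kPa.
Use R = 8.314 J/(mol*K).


P = nRT/V = 9.6850 * 8.314 * 608.3730 / 0.1180
= 48986.8571 / 0.1180 = 415142.8567 Pa = 415.1429 kPa

415.1429 kPa


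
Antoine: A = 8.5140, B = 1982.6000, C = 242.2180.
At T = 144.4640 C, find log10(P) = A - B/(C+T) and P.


C+T = 386.6820
B/(C+T) = 5.1272
log10(P) = 8.5140 - 5.1272 = 3.3868
P = 10^3.3868 = 2436.6297 mmHg

2436.6297 mmHg


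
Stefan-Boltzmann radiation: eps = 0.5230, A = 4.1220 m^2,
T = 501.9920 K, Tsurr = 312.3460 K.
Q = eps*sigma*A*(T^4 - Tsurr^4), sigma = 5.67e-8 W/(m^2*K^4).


T^4 = 6.3502e+10
Tsurr^4 = 9.5180e+09
Q = 0.5230 * 5.67e-8 * 4.1220 * 5.3984e+10 = 6598.6922 W

6598.6922 W


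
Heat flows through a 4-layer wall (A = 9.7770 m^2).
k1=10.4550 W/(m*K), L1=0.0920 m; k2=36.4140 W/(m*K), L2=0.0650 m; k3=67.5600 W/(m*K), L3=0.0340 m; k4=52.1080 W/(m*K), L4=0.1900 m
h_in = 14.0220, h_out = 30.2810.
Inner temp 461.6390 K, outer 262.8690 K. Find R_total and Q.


R_conv_in = 1/(14.0220*9.7770) = 0.0073
R_1 = 0.0920/(10.4550*9.7770) = 0.0009
R_2 = 0.0650/(36.4140*9.7770) = 0.0002
R_3 = 0.0340/(67.5600*9.7770) = 5.1473e-05
R_4 = 0.1900/(52.1080*9.7770) = 0.0004
R_conv_out = 1/(30.2810*9.7770) = 0.0034
R_total = 0.0122 K/W
Q = 198.7700 / 0.0122 = 16320.6334 W

R_total = 0.0122 K/W, Q = 16320.6334 W


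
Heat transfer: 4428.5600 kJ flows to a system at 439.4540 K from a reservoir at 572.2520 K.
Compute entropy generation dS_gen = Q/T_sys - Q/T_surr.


dS_sys = 4428.5600/439.4540 = 10.0774 kJ/K
dS_surr = -4428.5600/572.2520 = -7.7388 kJ/K
dS_gen = 10.0774 - 7.7388 = 2.3386 kJ/K (irreversible)

dS_gen = 2.3386 kJ/K, irreversible


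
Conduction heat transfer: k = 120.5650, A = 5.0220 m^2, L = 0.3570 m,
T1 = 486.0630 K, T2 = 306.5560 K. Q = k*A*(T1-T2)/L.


dT = 179.5070 K
Q = 120.5650 * 5.0220 * 179.5070 / 0.3570 = 304446.6023 W

304446.6023 W


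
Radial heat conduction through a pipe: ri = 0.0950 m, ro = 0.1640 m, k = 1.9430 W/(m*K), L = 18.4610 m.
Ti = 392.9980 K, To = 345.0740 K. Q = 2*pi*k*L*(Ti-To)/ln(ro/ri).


dT = 47.9240 K
ln(ro/ri) = 0.5460
Q = 2*pi*1.9430*18.4610*47.9240 / 0.5460 = 19782.2931 W

19782.2931 W


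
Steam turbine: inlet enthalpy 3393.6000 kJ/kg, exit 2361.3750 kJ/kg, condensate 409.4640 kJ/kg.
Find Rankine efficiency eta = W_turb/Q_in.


W = 1032.2250 kJ/kg
Q_in = 2984.1360 kJ/kg
eta = 0.3459 = 34.5904%

eta = 34.5904%


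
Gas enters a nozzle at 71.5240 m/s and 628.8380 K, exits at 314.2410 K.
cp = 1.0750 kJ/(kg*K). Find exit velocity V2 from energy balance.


dT = 314.5970 K
2*cp*1000*dT = 676383.5500
V1^2 = 5115.6826
V2 = sqrt(681499.2326) = 825.5297 m/s

825.5297 m/s


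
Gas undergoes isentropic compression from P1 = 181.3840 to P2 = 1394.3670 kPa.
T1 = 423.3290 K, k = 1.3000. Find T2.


(k-1)/k = 0.2308
(P2/P1)^exp = 1.6011
T2 = 423.3290 * 1.6011 = 677.7794 K

677.7794 K


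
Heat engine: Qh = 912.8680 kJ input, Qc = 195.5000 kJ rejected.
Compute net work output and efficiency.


W = 912.8680 - 195.5000 = 717.3680 kJ
eta = 717.3680 / 912.8680 = 0.7858 = 78.5840%

W = 717.3680 kJ, eta = 78.5840%


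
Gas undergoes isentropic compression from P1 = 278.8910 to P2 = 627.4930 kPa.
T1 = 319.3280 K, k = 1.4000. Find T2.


(k-1)/k = 0.2857
(P2/P1)^exp = 1.2607
T2 = 319.3280 * 1.2607 = 402.5856 K

402.5856 K


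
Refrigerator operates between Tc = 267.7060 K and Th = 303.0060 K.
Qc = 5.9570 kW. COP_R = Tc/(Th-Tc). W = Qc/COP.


COP = 267.7060 / 35.3000 = 7.5837
W = 5.9570 / 7.5837 = 0.7855 kW

COP = 7.5837, W = 0.7855 kW


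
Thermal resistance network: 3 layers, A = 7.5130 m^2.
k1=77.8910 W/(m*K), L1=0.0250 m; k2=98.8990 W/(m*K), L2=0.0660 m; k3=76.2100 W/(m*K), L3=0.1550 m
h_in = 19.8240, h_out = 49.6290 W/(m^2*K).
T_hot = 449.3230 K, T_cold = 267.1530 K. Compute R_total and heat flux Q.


R_conv_in = 1/(19.8240*7.5130) = 0.0067
R_1 = 0.0250/(77.8910*7.5130) = 4.2721e-05
R_2 = 0.0660/(98.8990*7.5130) = 8.8826e-05
R_3 = 0.1550/(76.2100*7.5130) = 0.0003
R_conv_out = 1/(49.6290*7.5130) = 0.0027
R_total = 0.0098 K/W
Q = 182.1700 / 0.0098 = 18591.7606 W

R_total = 0.0098 K/W, Q = 18591.7606 W


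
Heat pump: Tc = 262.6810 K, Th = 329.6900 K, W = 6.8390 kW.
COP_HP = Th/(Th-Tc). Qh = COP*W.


COP = 329.6900 / 67.0090 = 4.9201
Qh = 4.9201 * 6.8390 = 33.6485 kW

COP = 4.9201, Qh = 33.6485 kW


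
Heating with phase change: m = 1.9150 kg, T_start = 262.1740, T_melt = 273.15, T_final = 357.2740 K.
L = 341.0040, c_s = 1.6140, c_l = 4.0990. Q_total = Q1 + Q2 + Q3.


Q1 (sensible, solid) = 1.9150 * 1.6140 * 10.9760 = 33.9247 kJ
Q2 (latent) = 1.9150 * 341.0040 = 653.0227 kJ
Q3 (sensible, liquid) = 1.9150 * 4.0990 * 84.1240 = 660.3385 kJ
Q_total = 1347.2859 kJ

1347.2859 kJ


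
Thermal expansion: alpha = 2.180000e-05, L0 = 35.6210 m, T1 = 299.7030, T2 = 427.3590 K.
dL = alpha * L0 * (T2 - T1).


dT = 127.6560 K
dL = 2.180000e-05 * 35.6210 * 127.6560 = 0.099130 m
L_final = 35.720130 m

dL = 0.099130 m


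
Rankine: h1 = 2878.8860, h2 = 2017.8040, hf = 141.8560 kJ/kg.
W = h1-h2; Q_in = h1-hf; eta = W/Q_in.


W = 861.0820 kJ/kg
Q_in = 2737.0300 kJ/kg
eta = 0.3146 = 31.4605%

eta = 31.4605%


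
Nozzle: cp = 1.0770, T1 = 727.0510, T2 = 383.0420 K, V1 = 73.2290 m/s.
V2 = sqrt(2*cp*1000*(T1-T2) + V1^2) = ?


dT = 344.0090 K
2*cp*1000*dT = 740995.3860
V1^2 = 5362.4864
V2 = sqrt(746357.8724) = 863.9201 m/s

863.9201 m/s


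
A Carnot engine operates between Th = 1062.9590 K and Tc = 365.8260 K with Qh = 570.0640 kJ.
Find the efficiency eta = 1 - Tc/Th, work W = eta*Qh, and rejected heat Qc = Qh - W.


eta = 1 - 365.8260/1062.9590 = 0.6558
W = 0.6558 * 570.0640 = 373.8718 kJ
Qc = 570.0640 - 373.8718 = 196.1922 kJ

eta = 65.5842%, W = 373.8718 kJ, Qc = 196.1922 kJ


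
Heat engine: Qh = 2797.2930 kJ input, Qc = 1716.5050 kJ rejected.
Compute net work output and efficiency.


W = 2797.2930 - 1716.5050 = 1080.7880 kJ
eta = 1080.7880 / 2797.2930 = 0.3864 = 38.6369%

W = 1080.7880 kJ, eta = 38.6369%


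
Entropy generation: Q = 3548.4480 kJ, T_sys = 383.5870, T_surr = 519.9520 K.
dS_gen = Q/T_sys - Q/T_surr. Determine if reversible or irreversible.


dS_sys = 3548.4480/383.5870 = 9.2507 kJ/K
dS_surr = -3548.4480/519.9520 = -6.8246 kJ/K
dS_gen = 9.2507 - 6.8246 = 2.4261 kJ/K (irreversible)

dS_gen = 2.4261 kJ/K, irreversible


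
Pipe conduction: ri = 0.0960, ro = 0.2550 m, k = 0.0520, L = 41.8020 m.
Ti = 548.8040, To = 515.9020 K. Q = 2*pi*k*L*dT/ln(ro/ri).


dT = 32.9020 K
ln(ro/ri) = 0.9769
Q = 2*pi*0.0520*41.8020*32.9020 / 0.9769 = 459.9871 W

459.9871 W


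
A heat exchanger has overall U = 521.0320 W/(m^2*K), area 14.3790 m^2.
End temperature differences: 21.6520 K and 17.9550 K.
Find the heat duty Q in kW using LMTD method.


LMTD = 19.7459 K
Q = 521.0320 * 14.3790 * 19.7459 = 147934.3224 W = 147.9343 kW

147.9343 kW


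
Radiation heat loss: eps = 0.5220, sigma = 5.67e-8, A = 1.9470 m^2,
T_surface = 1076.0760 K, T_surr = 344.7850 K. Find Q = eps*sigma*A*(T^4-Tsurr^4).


T^4 = 1.3408e+12
Tsurr^4 = 1.4132e+10
Q = 0.5220 * 5.67e-8 * 1.9470 * 1.3267e+12 = 76452.1562 W

76452.1562 W


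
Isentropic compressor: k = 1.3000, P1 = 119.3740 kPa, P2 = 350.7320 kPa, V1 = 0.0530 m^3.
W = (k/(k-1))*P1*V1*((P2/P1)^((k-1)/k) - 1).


(k-1)/k = 0.2308
(P2/P1)^exp = 1.2824
W = 4.3333 * 119.3740 * 0.0530 * (1.2824 - 1) = 7.7417 kJ

7.7417 kJ


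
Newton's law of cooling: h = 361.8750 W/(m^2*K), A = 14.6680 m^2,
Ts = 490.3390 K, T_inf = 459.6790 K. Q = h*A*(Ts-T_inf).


dT = 30.6600 K
Q = 361.8750 * 14.6680 * 30.6600 = 162742.7435 W

162742.7435 W


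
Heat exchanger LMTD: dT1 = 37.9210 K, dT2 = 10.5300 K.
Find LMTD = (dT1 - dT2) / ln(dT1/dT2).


dT1/dT2 = 3.6012
ln(dT1/dT2) = 1.2813
LMTD = 27.3910 / 1.2813 = 21.3779 K

21.3779 K


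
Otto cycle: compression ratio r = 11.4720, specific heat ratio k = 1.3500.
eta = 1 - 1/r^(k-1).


r^(k-1) = 2.3489
eta = 1 - 1/2.3489 = 0.5743 = 57.4278%

57.4278%


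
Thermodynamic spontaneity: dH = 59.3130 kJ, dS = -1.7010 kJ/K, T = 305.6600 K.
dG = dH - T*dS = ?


T*dS = 305.6600 * -1.7010 = -519.9277 kJ
dG = 59.3130 + 519.9277 = 579.2407 kJ (non-spontaneous)

dG = 579.2407 kJ, non-spontaneous


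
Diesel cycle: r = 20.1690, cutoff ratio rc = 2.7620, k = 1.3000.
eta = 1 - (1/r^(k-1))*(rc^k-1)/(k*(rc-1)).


r^(k-1) = 2.4627
rc^k = 3.7462
eta = 0.5132 = 51.3170%

51.3170%


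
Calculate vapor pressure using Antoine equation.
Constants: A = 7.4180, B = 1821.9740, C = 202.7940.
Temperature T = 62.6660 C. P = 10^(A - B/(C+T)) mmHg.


C+T = 265.4600
B/(C+T) = 6.8635
log10(P) = 7.4180 - 6.8635 = 0.5545
P = 10^0.5545 = 3.5854 mmHg

3.5854 mmHg


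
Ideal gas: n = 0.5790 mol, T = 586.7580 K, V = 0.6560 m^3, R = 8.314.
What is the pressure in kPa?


P = nRT/V = 0.5790 * 8.314 * 586.7580 / 0.6560
= 2824.5392 / 0.6560 = 4305.7000 Pa = 4.3057 kPa

4.3057 kPa


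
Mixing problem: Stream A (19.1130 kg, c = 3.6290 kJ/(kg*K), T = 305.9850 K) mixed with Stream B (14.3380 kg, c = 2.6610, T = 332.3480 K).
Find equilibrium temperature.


num = 33903.6613
den = 107.5145
Tf = 315.3404 K

315.3404 K


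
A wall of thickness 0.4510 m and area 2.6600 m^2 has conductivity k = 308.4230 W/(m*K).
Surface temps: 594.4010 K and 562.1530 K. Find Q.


dT = 32.2480 K
Q = 308.4230 * 2.6600 * 32.2480 / 0.4510 = 58661.6990 W

58661.6990 W


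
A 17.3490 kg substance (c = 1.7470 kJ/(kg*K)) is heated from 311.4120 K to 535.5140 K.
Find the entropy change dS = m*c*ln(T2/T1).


T2/T1 = 1.7196
ln(T2/T1) = 0.5421
dS = 17.3490 * 1.7470 * 0.5421 = 16.4307 kJ/K

16.4307 kJ/K


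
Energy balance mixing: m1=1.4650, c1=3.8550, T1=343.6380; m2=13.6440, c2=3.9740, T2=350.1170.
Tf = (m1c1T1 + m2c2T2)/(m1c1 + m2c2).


num = 20924.5049
den = 59.8688
Tf = 349.5058 K

349.5058 K


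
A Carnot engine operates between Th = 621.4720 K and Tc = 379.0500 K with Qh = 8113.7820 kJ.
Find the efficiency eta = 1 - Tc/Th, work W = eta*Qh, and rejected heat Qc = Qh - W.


eta = 1 - 379.0500/621.4720 = 0.3901
W = 0.3901 * 8113.7820 = 3165.0006 kJ
Qc = 8113.7820 - 3165.0006 = 4948.7814 kJ

eta = 39.0077%, W = 3165.0006 kJ, Qc = 4948.7814 kJ


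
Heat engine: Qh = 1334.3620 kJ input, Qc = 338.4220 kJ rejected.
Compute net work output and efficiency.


W = 1334.3620 - 338.4220 = 995.9400 kJ
eta = 995.9400 / 1334.3620 = 0.7464 = 74.6379%

W = 995.9400 kJ, eta = 74.6379%


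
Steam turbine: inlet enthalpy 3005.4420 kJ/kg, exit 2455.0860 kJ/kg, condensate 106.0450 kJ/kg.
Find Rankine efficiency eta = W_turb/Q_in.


W = 550.3560 kJ/kg
Q_in = 2899.3970 kJ/kg
eta = 0.1898 = 18.9817%

eta = 18.9817%
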